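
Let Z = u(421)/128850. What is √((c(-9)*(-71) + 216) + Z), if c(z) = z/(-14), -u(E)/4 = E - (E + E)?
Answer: √5543940770214/180390 ≈ 13.053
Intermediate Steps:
u(E) = 4*E (u(E) = -4*(E - (E + E)) = -4*(E - 2*E) = -(-4)*E = 4*E)
c(z) = -z/14 (c(z) = z*(-1/14) = -z/14)
Z = 842/64425 (Z = (4*421)/128850 = 1684*(1/128850) = 842/64425 ≈ 0.013069)
√((c(-9)*(-71) + 216) + Z) = √((-1/14*(-9)*(-71) + 216) + 842/64425) = √(((9/14)*(-71) + 216) + 842/64425) = √((-639/14 + 216) + 842/64425) = √(2385/14 + 842/64425) = √(153665413/901950) = √5543940770214/180390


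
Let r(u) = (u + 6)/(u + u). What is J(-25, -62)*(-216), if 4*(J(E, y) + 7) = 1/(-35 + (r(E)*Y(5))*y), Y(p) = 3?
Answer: 1998027/1321 ≈ 1512.5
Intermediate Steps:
r(u) = (6 + u)/(2*u) (r(u) = (6 + u)/((2*u)) = (6 + u)*(1/(2*u)) = (6 + u)/(2*u))
J(E, y) = -7 + 1/(4*(-35 + 3*y*(6 + E)/(2*E))) (J(E, y) = -7 + 1/(4*(-35 + (((6 + E)/(2*E))*3)*y)) = -7 + 1/(4*(-35 + (3*(6 + E)/(2*E))*y)) = -7 + 1/(4*(-35 + 3*y*(6 + E)/(2*E))))
J(-25, -62)*(-216) = (3*(327*(-25) - 14*(-62)*(6 - 25))/(2*(-70*(-25) + 3*(-62)*(6 - 25))))*(-216) = (3*(-8175 - 14*(-62)*(-19))/(2*(1750 + 3*(-62)*(-19))))*(-216) = (3*(-8175 - 16492)/(2*(1750 + 3534)))*(-216) = ((3/2)*(-24667)/5284)*(-216) = ((3/2)*(1/5284)*(-24667))*(-216) = -74001/10568*(-216) = 1998027/1321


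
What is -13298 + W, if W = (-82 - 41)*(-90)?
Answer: -2228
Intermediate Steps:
W = 11070 (W = -123*(-90) = 11070)
-13298 + W = -13298 + 11070 = -2228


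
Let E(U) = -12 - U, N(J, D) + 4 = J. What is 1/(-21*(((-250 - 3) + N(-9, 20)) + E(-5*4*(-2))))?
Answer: 1/6678 ≈ 0.00014975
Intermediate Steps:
N(J, D) = -4 + J
1/(-21*(((-250 - 3) + N(-9, 20)) + E(-5*4*(-2)))) = 1/(-21*(((-250 - 3) + (-4 - 9)) + (-12 - (-5*4)*(-2)))) = 1/(-21*((-253 - 13) + (-12 - (-20)*(-2)))) = 1/(-21*(-266 + (-12 - 1*40))) = 1/(-21*(-266 + (-12 - 40))) = 1/(-21*(-266 - 52)) = 1/(-21*(-318)) = 1/6678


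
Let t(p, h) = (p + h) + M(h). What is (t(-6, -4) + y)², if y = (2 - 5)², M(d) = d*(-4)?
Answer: 225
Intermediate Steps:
M(d) = -4*d
y = 9 (y = (-3)² = 9)
t(p, h) = p - 3*h (t(p, h) = (p + h) - 4*h = (h + p) - 4*h = p - 3*h)
(t(-6, -4) + y)² = ((-6 - 3*(-4)) + 9)² = ((-6 + 12) + 9)² = (6 + 9)² = 15² = 225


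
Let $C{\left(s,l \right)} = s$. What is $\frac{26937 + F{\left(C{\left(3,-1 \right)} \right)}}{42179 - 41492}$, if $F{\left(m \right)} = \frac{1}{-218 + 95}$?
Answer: $\frac{3313250}{84501} \approx 39.21$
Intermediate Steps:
$F{\left(m \right)} = - \frac{1}{123}$ ($F{\left(m \right)} = \frac{1}{-123} = - \frac{1}{123}$)
$\frac{26937 + F{\left(C{\left(3,-1 \right)} \right)}}{42179 - 41492} = \frac{26937 - \frac{1}{123}}{42179 - 41492} = \frac{3313250}{123 \cdot 687} = \frac{3313250}{123} \cdot \frac{1}{687} = \frac{3313250}{84501}$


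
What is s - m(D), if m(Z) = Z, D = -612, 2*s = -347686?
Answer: -173231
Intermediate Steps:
s = -173843 (s = (½)*(-347686) = -173843)
s - m(D) = -173843 - 1*(-612) = -173843 + 612 = -173231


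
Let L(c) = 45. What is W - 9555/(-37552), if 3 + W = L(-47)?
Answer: 1586739/37552 ≈ 42.254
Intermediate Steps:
W = 42 (W = -3 + 45 = 42)
W - 9555/(-37552) = 42 - 9555/(-37552) = 42 - 9555*(-1/37552) = 42 + 9555/37552 = 1586739/37552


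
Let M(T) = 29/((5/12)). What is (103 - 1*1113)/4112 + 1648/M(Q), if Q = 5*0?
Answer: 4191425/178872 ≈ 23.433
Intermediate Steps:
Q = 0
M(T) = 348/5 (M(T) = 29/((5*(1/12))) = 29/(5/12) = 29*(12/5) = 348/5)
(103 - 1*1113)/4112 + 1648/M(Q) = (103 - 1*1113)/4112 + 1648/(348/5) = (103 - 1113)*(1/4112) + 1648*(5/348) = -1010*1/4112 + 2060/87 = -505/2056 + 2060/87 = 4191425/178872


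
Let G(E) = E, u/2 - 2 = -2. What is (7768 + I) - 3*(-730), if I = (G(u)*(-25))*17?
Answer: 9958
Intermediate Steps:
u = 0 (u = 4 + 2*(-2) = 4 - 4 = 0)
I = 0 (I = (0*(-25))*17 = 0*17 = 0)
(7768 + I) - 3*(-730) = (7768 + 0) - 3*(-730) = 7768 + 2190 = 9958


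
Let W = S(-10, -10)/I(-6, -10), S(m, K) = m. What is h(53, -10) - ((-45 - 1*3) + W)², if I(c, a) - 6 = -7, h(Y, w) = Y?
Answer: -1391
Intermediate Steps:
I(c, a) = -1 (I(c, a) = 6 - 7 = -1)
W = 10 (W = -10/(-1) = -10*(-1) = 10)
h(53, -10) - ((-45 - 1*3) + W)² = 53 - ((-45 - 1*3) + 10)² = 53 - ((-45 - 3) + 10)² = 53 - (-48 + 10)² = 53 - 1*(-38)² = 53 - 1*1444 = 53 - 1444 = -1391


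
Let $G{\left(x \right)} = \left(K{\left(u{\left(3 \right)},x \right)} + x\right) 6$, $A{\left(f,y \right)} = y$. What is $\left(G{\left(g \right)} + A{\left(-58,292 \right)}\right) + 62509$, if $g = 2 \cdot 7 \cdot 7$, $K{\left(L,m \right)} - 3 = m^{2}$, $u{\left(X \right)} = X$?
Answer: $121031$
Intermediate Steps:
$K{\left(L,m \right)} = 3 + m^{2}$
$g = 98$ ($g = 14 \cdot 7 = 98$)
$G{\left(x \right)} = 18 + 6 x + 6 x^{2}$ ($G{\left(x \right)} = \left(\left(3 + x^{2}\right) + x\right) 6 = \left(3 + x + x^{2}\right) 6 = 18 + 6 x + 6 x^{2}$)
$\left(G{\left(g \right)} + A{\left(-58,292 \right)}\right) + 62509 = \left(\left(18 + 6 \cdot 98 + 6 \cdot 98^{2}\right) + 292\right) + 62509 = \left(\left(18 + 588 + 6 \cdot 9604\right) + 292\right) + 62509 = \left(\left(18 + 588 + 57624\right) + 292\right) + 62509 = \left(58230 + 292\right) + 62509 = 58522 + 62509 = 121031$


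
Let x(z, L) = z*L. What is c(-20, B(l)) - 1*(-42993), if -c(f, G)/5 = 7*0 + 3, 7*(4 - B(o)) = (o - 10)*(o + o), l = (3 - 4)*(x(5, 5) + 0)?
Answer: 42978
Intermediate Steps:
x(z, L) = L*z
l = -25 (l = (3 - 4)*(5*5 + 0) = -(25 + 0) = -1*25 = -25)
B(o) = 4 - 2*o*(-10 + o)/7 (B(o) = 4 - (o - 10)*(o + o)/7 = 4 - (-10 + o)*2*o/7 = 4 - 2*o*(-10 + o)/7)
c(f, G) = -15 (c(f, G) = -5*(7*0 + 3) = -5*(0 + 3) = -5*3 = -15)
c(-20, B(l)) - 1*(-42993) = -15 - 1*(-42993) = -15 + 42993 = 42978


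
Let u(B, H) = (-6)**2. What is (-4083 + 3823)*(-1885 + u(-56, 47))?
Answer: 480740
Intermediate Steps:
u(B, H) = 36
(-4083 + 3823)*(-1885 + u(-56, 47)) = (-4083 + 3823)*(-1885 + 36) = -260*(-1849) = 480740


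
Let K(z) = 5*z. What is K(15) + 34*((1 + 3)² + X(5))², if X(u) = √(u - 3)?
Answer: 8847 + 1088*√2 ≈ 10386.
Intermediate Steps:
X(u) = √(-3 + u)
K(15) + 34*((1 + 3)² + X(5))² = 5*15 + 34*((1 + 3)² + √(-3 + 5))² = 75 + 34*(4² + √2)² = 75 + 34*(16 + √2)²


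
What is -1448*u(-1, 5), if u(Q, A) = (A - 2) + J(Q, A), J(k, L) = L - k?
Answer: -13032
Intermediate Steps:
u(Q, A) = -2 - Q + 2*A (u(Q, A) = (A - 2) + (A - Q) = (-2 + A) + (A - Q) = -2 - Q + 2*A)
-1448*u(-1, 5) = -1448*(-2 - 1*(-1) + 2*5) = -1448*(-2 + 1 + 10) = -1448*9 = -13032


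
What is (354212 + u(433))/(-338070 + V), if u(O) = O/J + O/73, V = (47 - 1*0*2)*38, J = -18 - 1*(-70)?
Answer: -1344642877/1276534064 ≈ -1.0534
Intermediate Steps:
J = 52 (J = -18 + 70 = 52)
V = 1786 (V = (47 + 0*2)*38 = (47 + 0)*38 = 47*38 = 1786)
u(O) = 125*O/3796 (u(O) = O/52 + O/73 = 125*O/3796)
(354212 + u(433))/(-338070 + V) = (354212 + (125/3796)*433)/(-338070 + 1786) = (354212 + 54125/3796)/(-336284) = (1344642877/3796)*(-1/336284) = -1344642877/1276534064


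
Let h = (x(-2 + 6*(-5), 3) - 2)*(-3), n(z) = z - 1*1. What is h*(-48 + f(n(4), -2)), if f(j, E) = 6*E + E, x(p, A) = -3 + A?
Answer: -372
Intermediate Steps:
n(z) = -1 + z (n(z) = z - 1 = -1 + z)
f(j, E) = 7*E
h = 6 (h = ((-3 + 3) - 2)*(-3) = (0 - 2)*(-3) = -2*(-3) = 6)
h*(-48 + f(n(4), -2)) = 6*(-48 + 7*(-2)) = 6*(-48 - 14) = 6*(-62) = -372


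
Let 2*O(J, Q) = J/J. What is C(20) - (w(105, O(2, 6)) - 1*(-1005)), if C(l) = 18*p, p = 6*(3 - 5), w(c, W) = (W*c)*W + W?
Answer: -4991/4 ≈ -1247.8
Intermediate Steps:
O(J, Q) = ½ (O(J, Q) = (J/J)/2 = (½)*1 = ½)
w(c, W) = W + c*W² (w(c, W) = c*W² + W = W + c*W²)
p = -12 (p = 6*(-2) = -12)
C(l) = -216 (C(l) = 18*(-12) = -216)
C(20) - (w(105, O(2, 6)) - 1*(-1005)) = -216 - ((1 + (½)*105)/2 - 1*(-1005)) = -216 - ((1 + 105/2)/2 + 1005) = -216 - ((½)*(107/2) + 1005) = -216 - (107/4 + 1005) = -216 - 1*4127/4 = -216 - 4127/4 = -4991/4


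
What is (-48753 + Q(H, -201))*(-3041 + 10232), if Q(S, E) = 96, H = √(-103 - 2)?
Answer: -349892487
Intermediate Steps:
H = I*√105 (H = √(-105) = I*√105 ≈ 10.247*I)
(-48753 + Q(H, -201))*(-3041 + 10232) = (-48753 + 96)*(-3041 + 10232) = -48657*7191 = -349892487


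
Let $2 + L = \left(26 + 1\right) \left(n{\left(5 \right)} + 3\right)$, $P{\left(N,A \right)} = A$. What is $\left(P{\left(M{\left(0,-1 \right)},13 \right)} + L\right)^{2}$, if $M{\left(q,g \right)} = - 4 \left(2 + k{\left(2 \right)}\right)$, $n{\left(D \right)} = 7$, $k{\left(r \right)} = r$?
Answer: $78961$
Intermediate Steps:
$M{\left(q,g \right)} = -16$ ($M{\left(q,g \right)} = - 4 \left(2 + 2\right) = \left(-4\right) 4 = -16$)
$L = 268$ ($L = -2 + \left(26 + 1\right) \left(7 + 3\right) = -2 + 27 \cdot 10 = -2 + 270 = 268$)
$\left(P{\left(M{\left(0,-1 \right)},13 \right)} + L\right)^{2} = \left(13 + 268\right)^{2} = 281^{2} = 78961$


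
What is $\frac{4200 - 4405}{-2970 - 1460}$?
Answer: $\frac{41}{886} \approx 0.046275$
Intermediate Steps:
$\frac{4200 - 4405}{-2970 - 1460} = - \frac{205}{-4430} = \left(-205\right) \left(- \frac{1}{4430}\right) = \frac{41}{886}$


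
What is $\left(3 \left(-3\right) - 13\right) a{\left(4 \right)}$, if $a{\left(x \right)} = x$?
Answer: $-88$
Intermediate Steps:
$\left(3 \left(-3\right) - 13\right) a{\left(4 \right)} = \left(3 \left(-3\right) - 13\right) 4 = \left(-9 - 13\right) 4 = \left(-22\right) 4 = -88$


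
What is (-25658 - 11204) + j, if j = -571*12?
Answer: -43714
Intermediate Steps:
j = -6852
(-25658 - 11204) + j = (-25658 - 11204) - 6852 = -36862 - 6852 = -43714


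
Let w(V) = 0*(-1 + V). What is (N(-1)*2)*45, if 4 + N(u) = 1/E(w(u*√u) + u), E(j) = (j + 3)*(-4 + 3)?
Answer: -405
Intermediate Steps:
w(V) = 0
E(j) = -3 - j (E(j) = (3 + j)*(-1) = -3 - j)
N(u) = -4 + 1/(-3 - u) (N(u) = -4 + 1/(-3 - (0 + u)) = -4 + 1/(-3 - u))
(N(-1)*2)*45 = (((-13 - 4*(-1))/(3 - 1))*2)*45 = (((-13 + 4)/2)*2)*45 = (((½)*(-9))*2)*45 = -9/2*2*45 = -9*45 = -405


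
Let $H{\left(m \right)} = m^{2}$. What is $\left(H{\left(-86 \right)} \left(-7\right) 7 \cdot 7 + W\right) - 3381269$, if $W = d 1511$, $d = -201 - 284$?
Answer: $-6650932$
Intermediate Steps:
$d = -485$ ($d = -201 - 284 = -485$)
$W = -732835$ ($W = \left(-485\right) 1511 = -732835$)
$\left(H{\left(-86 \right)} \left(-7\right) 7 \cdot 7 + W\right) - 3381269 = \left(\left(-86\right)^{2} \left(-7\right) 7 \cdot 7 - 732835\right) - 3381269 = \left(7396 \left(\left(-49\right) 7\right) - 732835\right) - 3381269 = \left(7396 \left(-343\right) - 732835\right) - 3381269 = \left(-2536828 - 732835\right) - 3381269 = -3269663 - 3381269 = -6650932$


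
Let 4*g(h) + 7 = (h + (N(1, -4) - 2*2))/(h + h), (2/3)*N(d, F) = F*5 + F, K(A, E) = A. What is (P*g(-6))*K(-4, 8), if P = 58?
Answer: 551/3 ≈ 183.67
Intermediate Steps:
N(d, F) = 9*F (N(d, F) = 3*(F*5 + F)/2 = 3*(5*F + F)/2 = 3*(6*F)/2 = 9*F)
g(h) = -7/4 + (-40 + h)/(8*h) (g(h) = -7/4 + ((h + (9*(-4) - 2*2))/(h + h))/4 = -7/4 + ((h + (-36 - 1*4))/((2*h)))/4 = -7/4 + ((h + (-36 - 4))*(1/(2*h)))/4 = -7/4 + ((h - 40)*(1/(2*h)))/4 = -7/4 + ((-40 + h)*(1/(2*h)))/4 = -7/4 + ((-40 + h)/(2*h))/4 = -7/4 + (-40 + h)/(8*h))
(P*g(-6))*K(-4, 8) = (58*(-13/8 - 5/(-6)))*(-4) = (58*(-13/8 - 5*(-⅙)))*(-4) = (58*(-13/8 + ⅚))*(-4) = (58*(-19/24))*(-4) = -551/12*(-4) = 551/3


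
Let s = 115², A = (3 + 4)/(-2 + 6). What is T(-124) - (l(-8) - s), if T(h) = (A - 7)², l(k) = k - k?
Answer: 212041/16 ≈ 13253.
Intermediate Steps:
A = 7/4 ≈ 1.7500
l(k) = 0
T(h) = 441/16 (T(h) = (7/4 - 7)² = (-21/4)² = 441/16)
s = 13225
T(-124) - (l(-8) - s) = 441/16 - (0 - 1*13225) = 441/16 - (0 - 13225) = 441/16 - 1*(-13225) = 441/16 + 13225 = 212041/16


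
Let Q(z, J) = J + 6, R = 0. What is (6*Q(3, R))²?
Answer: 1296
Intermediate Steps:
Q(z, J) = 6 + J
(6*Q(3, R))² = (6*(6 + 0))² = (6*6)² = 36² = 1296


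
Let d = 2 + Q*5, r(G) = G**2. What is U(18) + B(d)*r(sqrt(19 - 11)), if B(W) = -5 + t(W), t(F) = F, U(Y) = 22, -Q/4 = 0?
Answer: -2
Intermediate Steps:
Q = 0 (Q = -4*0 = 0)
d = 2 (d = 2 + 0*5 = 2 + 0 = 2)
B(W) = -5 + W
U(18) + B(d)*r(sqrt(19 - 11)) = 22 + (-5 + 2)*(sqrt(19 - 11))**2 = 22 - 3*(sqrt(8))**2 = 22 - 3*(2*sqrt(2))**2 = 22 - 3*8 = 22 - 24 = -2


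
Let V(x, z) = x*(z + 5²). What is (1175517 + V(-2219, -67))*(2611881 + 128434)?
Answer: 3476678745225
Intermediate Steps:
V(x, z) = x*(25 + z) (V(x, z) = x*(z + 25) = x*(25 + z))
(1175517 + V(-2219, -67))*(2611881 + 128434) = (1175517 - 2219*(25 - 67))*(2611881 + 128434) = (1175517 - 2219*(-42))*2740315 = (1175517 + 93198)*2740315 = 1268715*2740315 = 3476678745225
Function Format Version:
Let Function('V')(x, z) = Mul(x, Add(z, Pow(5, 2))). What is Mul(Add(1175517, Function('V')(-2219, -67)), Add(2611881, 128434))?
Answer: 3476678745225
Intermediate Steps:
Function('V')(x, z) = Mul(x, Add(25, z)) (Function('V')(x, z) = Mul(x, Add(z, 25)) = Mul(x, Add(25, z)))
Mul(Add(1175517, Function('V')(-2219, -67)), Add(2611881, 128434)) = Mul(Add(1175517, Mul(-2219, Add(25, -67))), Add(2611881, 128434)) = Mul(Add(1175517, Mul(-2219, -42)), 2740315) = Mul(Add(1175517, 93198), 2740315) = Mul(1268715, 2740315) = 3476678745225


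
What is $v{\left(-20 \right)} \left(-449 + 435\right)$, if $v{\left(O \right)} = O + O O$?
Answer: $-5320$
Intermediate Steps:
$v{\left(O \right)} = O + O^{2}$
$v{\left(-20 \right)} \left(-449 + 435\right) = - 20 \left(1 - 20\right) \left(-449 + 435\right) = \left(-20\right) \left(-19\right) \left(-14\right) = 380 \left(-14\right) = -5320$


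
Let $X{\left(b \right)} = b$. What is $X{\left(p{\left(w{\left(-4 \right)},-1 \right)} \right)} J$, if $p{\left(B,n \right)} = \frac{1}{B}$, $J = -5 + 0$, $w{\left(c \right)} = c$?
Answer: $\frac{5}{4} \approx 1.25$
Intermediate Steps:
$J = -5$
$X{\left(p{\left(w{\left(-4 \right)},-1 \right)} \right)} J = \frac{1}{-4} \left(-5\right) = \left(- \frac{1}{4}\right) \left(-5\right) = \frac{5}{4}$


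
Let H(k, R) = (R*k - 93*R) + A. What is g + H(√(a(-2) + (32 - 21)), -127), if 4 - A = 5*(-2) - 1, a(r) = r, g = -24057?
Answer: -12612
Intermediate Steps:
A = 15 (A = 4 - (5*(-2) - 1) = 4 - (-10 - 1) = 4 - 1*(-11) = 4 + 11 = 15)
H(k, R) = 15 - 93*R + R*k (H(k, R) = (R*k - 93*R) + 15 = (-93*R + R*k) + 15 = 15 - 93*R + R*k)
g + H(√(a(-2) + (32 - 21)), -127) = -24057 + (15 - 93*(-127) - 127*√(-2 + (32 - 21))) = -24057 + (15 + 11811 - 127*√(-2 + 11)) = -24057 + (15 + 11811 - 127*√9) = -24057 + (15 + 11811 - 127*3) = -24057 + (15 + 11811 - 381) = -24057 + 11445 = -12612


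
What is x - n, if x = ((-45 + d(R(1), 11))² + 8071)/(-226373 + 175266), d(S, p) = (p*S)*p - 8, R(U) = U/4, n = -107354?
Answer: 12540645233/116816 ≈ 1.0735e+5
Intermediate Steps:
R(U) = U/4 (R(U) = U*(¼) = U/4)
d(S, p) = -8 + S*p² (d(S, p) = (S*p)*p - 8 = S*p² - 8 = -8 + S*p²)
x = -19631/116816 (x = ((-45 + (-8 + ((¼)*1)*11²))² + 8071)/(-226373 + 175266) = ((-45 + (-8 + (¼)*121))² + 8071)/(-51107) = ((-45 + (-8 + 121/4))² + 8071)*(-1/51107) = ((-45 + 89/4)² + 8071)*(-1/51107) = ((-91/4)² + 8071)*(-1/51107) = (8281/16 + 8071)*(-1/51107) = (137417/16)*(-1/51107) = -19631/116816 ≈ -0.16805)
x - n = -19631/116816 - 1*(-107354) = -19631/116816 + 107354 = 12540645233/116816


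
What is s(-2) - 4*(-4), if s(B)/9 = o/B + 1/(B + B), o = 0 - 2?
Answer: 91/4 ≈ 22.750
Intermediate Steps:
o = -2
s(B) = -27/(2*B) (s(B) = 9*(-2/B + 1/(B + B)) = 9*(-2/B + 1/(2*B)) = 9*(-3/(2*B)) = -27/(2*B))
s(-2) - 4*(-4) = -27/2/(-2) - 4*(-4) = -27/2*(-½) + 16 = 27/4 + 16 = 91/4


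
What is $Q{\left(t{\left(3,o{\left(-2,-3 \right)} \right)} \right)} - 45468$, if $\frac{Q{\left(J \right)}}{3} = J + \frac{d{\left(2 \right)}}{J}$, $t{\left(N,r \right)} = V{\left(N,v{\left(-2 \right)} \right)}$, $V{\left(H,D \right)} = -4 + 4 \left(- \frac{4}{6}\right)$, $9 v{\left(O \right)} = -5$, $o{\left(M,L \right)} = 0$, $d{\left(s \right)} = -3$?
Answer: $- \frac{909733}{20} \approx -45487.0$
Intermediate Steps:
$v{\left(O \right)} = - \frac{5}{9}$ ($v{\left(O \right)} = \frac{1}{9} \left(-5\right) = - \frac{5}{9}$)
$V{\left(H,D \right)} = - \frac{20}{3}$ ($V{\left(H,D \right)} = -4 + 4 \left(\left(-4\right) \frac{1}{6}\right) = -4 + 4 \left(- \frac{2}{3}\right) = -4 - \frac{8}{3} = - \frac{20}{3}$)
$t{\left(N,r \right)} = - \frac{20}{3}$
$Q{\left(J \right)} = - \frac{9}{J} + 3 J$ ($Q{\left(J \right)} = 3 \left(J - \frac{3}{J}\right) = - \frac{9}{J} + 3 J$)
$Q{\left(t{\left(3,o{\left(-2,-3 \right)} \right)} \right)} - 45468 = \left(- \frac{9}{- \frac{20}{3}} + 3 \left(- \frac{20}{3}\right)\right) - 45468 = \left(\left(-9\right) \left(- \frac{3}{20}\right) - 20\right) - 45468 = \left(\frac{27}{20} - 20\right) - 45468 = - \frac{373}{20} - 45468 = - \frac{909733}{20}$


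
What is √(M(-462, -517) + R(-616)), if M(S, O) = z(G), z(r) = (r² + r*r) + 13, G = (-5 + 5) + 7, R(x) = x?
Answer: I*√505 ≈ 22.472*I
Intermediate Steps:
G = 7 (G = 0 + 7 = 7)
z(r) = 13 + 2*r² (z(r) = (r² + r²) + 13 = 2*r² + 13 = 13 + 2*r²)
M(S, O) = 111 (M(S, O) = 13 + 2*7² = 13 + 2*49 = 13 + 98 = 111)
√(M(-462, -517) + R(-616)) = √(111 - 616) = √(-505) = I*√505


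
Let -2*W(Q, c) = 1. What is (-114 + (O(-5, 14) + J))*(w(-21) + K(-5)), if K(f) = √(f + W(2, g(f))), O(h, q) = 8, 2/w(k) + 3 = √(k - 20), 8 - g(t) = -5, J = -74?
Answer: 108/5 - 90*I*√22 + 36*I*√41/5 ≈ 21.6 - 376.04*I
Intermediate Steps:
g(t) = 13 (g(t) = 8 - 1*(-5) = 8 + 5 = 13)
W(Q, c) = -½ (W(Q, c) = -½*1 = -½)
w(k) = 2/(-3 + √(-20 + k)) (w(k) = 2/(-3 + √(k - 20)) = 2/(-3 + √(-20 + k)))
K(f) = √(-½ + f) (K(f) = √(f - ½) = √(-½ + f))
(-114 + (O(-5, 14) + J))*(w(-21) + K(-5)) = (-114 + (8 - 74))*(2/(-3 + √(-20 - 21)) + √(-2 + 4*(-5))/2) = (-114 - 66)*(2/(-3 + √(-41)) + √(-2 - 20)/2) = -180*(2/(-3 + I*√41) + √(-22)/2) = -180*(2/(-3 + I*√41) + (I*√22)/2) = -180*(2/(-3 + I*√41) + I*√22/2) = -360/(-3 + I*√41) - 90*I*√22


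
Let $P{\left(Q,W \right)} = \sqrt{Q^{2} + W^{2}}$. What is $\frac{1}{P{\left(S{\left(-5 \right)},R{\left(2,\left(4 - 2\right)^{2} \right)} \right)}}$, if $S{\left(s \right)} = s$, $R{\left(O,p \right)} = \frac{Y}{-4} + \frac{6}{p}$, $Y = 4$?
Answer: $\frac{2 \sqrt{101}}{101} \approx 0.19901$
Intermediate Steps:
$R{\left(O,p \right)} = -1 + \frac{6}{p}$ ($R{\left(O,p \right)} = \frac{4}{-4} + \frac{6}{p} = 4 \left(- \frac{1}{4}\right) + \frac{6}{p} = -1 + \frac{6}{p}$)
$\frac{1}{P{\left(S{\left(-5 \right)},R{\left(2,\left(4 - 2\right)^{2} \right)} \right)}} = \frac{1}{\sqrt{\left(-5\right)^{2} + \left(\frac{6 - \left(4 - 2\right)^{2}}{\left(4 - 2\right)^{2}}\right)^{2}}} = \frac{1}{\sqrt{25 + \left(\frac{6 - 2^{2}}{2^{2}}\right)^{2}}} = \frac{1}{\sqrt{25 + \left(\frac{6 - 4}{4}\right)^{2}}} = \frac{1}{\sqrt{25 + \left(\frac{1}{4} \cdot 2\right)^{2}}} = \frac{1}{\sqrt{25 + \left(\frac{1}{2}\right)^{2}}} = \frac{1}{\sqrt{25 + \frac{1}{4}}} = \frac{1}{\sqrt{\frac{101}{4}}} = \frac{1}{\frac{1}{2} \sqrt{101}} = \frac{2 \sqrt{101}}{101}$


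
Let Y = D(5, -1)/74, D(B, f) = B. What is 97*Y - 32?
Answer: -1883/74 ≈ -25.446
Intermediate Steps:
Y = 5/74 ≈ 0.067568
97*Y - 32 = 97*(5/74) - 32 = 485/74 - 32 = -1883/74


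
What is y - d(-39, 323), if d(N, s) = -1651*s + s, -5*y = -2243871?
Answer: 4908621/5 ≈ 9.8172e+5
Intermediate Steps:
y = 2243871/5 (y = -⅕*(-2243871) = 2243871/5 ≈ 4.4877e+5)
d(N, s) = -1650*s
y - d(-39, 323) = 2243871/5 - (-1650)*323 = 2243871/5 - 1*(-532950) = 2243871/5 + 532950 = 4908621/5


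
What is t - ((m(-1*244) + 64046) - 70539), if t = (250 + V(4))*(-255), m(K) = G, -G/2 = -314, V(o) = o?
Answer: -58905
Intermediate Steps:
G = 628 (G = -2*(-314) = 628)
m(K) = 628
t = -64770 (t = (250 + 4)*(-255) = 254*(-255) = -64770)
t - ((m(-1*244) + 64046) - 70539) = -64770 - ((628 + 64046) - 70539) = -64770 - (64674 - 70539) = -64770 - 1*(-5865) = -64770 + 5865 = -58905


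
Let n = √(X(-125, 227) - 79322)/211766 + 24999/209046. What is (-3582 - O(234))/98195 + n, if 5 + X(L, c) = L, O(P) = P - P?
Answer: 568658011/6842423990 + 3*I*√2207/105883 ≈ 0.083108 + 0.0013311*I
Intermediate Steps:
O(P) = 0
X(L, c) = -5 + L
n = 8333/69682 + 3*I*√2207/105883 (n = √((-5 - 125) - 79322)/211766 + 24999/209046 = √(-130 - 79322)*(1/211766) + 24999*(1/209046) = √(-79452)*(1/211766) + 8333/69682 = (6*I*√2207)*(1/211766) + 8333/69682 = 3*I*√2207/105883 + 8333/69682 = 8333/69682 + 3*I*√2207/105883 ≈ 0.11959 + 0.0013311*I)
(-3582 - O(234))/98195 + n = (-3582 - 1*0)/98195 + (8333/69682 + 3*I*√2207/105883) = (-3582 + 0)*(1/98195) + (8333/69682 + 3*I*√2207/105883) = -3582*1/98195 + (8333/69682 + 3*I*√2207/105883) = -3582/98195 + (8333/69682 + 3*I*√2207/105883) = 568658011/6842423990 + 3*I*√2207/105883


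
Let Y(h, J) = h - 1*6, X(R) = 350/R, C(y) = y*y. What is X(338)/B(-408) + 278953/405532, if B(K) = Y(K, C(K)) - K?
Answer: 105945121/205604724 ≈ 0.51529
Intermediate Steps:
C(y) = y²
Y(h, J) = -6 + h (Y(h, J) = h - 6 = -6 + h)
B(K) = -6 (B(K) = (-6 + K) - K = -6)
X(338)/B(-408) + 278953/405532 = (350/338)/(-6) + 278953/405532 = (350*(1/338))*(-⅙) + 278953*(1/405532) = (175/169)*(-⅙) + 278953/405532 = -175/1014 + 278953/405532 = 105945121/205604724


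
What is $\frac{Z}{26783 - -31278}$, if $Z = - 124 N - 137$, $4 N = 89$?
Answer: $- \frac{2896}{58061} \approx -0.049879$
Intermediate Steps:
$N = \frac{89}{4}$ ($N = \frac{1}{4} \cdot 89 = \frac{89}{4} \approx 22.25$)
$Z = -2896$ ($Z = \left(-124\right) \frac{89}{4} - 137 = -2759 - 137 = -2896$)
$\frac{Z}{26783 - -31278} = - \frac{2896}{26783 - -31278} = - \frac{2896}{26783 + 31278} = - \frac{2896}{58061}$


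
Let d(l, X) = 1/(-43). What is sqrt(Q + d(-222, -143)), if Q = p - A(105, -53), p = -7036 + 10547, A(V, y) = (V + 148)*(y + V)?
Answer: 644*I*sqrt(43)/43 ≈ 98.209*I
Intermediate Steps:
A(V, y) = (148 + V)*(V + y)
d(l, X) = -1/43
p = 3511
Q = -9645 (Q = 3511 - (105**2 + 148*105 + 148*(-53) + 105*(-53)) = 3511 - (11025 + 15540 - 7844 - 5565) = 3511 - 1*13156 = 3511 - 13156 = -9645)
sqrt(Q + d(-222, -143)) = sqrt(-9645 - 1/43) = sqrt(-414736/43) = 644*I*sqrt(43)/43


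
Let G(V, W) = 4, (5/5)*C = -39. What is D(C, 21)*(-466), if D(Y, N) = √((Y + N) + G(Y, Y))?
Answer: -466*I*√14 ≈ -1743.6*I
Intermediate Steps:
C = -39
D(Y, N) = √(4 + N + Y) (D(Y, N) = √((Y + N) + 4) = √((N + Y) + 4) = √(4 + N + Y))
D(C, 21)*(-466) = √(4 + 21 - 39)*(-466) = √(-14)*(-466) = (I*√14)*(-466) = -466*I*√14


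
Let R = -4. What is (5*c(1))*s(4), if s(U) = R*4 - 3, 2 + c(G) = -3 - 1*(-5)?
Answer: 0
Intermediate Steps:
c(G) = 0 (c(G) = -2 + (-3 - 1*(-5)) = -2 + (-3 + 5) = -2 + 2 = 0)
s(U) = -19 (s(U) = -4*4 - 3 = -16 - 3 = -19)
(5*c(1))*s(4) = (5*0)*(-19) = 0*(-19) = 0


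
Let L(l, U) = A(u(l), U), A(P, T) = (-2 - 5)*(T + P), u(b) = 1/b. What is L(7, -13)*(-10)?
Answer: -900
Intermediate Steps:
A(P, T) = -7*P - 7*T (A(P, T) = -7*(P + T) = -7*P - 7*T)
L(l, U) = -7*U - 7/l (L(l, U) = -7/l - 7*U = -7*U - 7/l)
L(7, -13)*(-10) = (-7*(-13) - 7/7)*(-10) = (91 - 7*⅐)*(-10) = (91 - 1)*(-10) = 90*(-10) = -900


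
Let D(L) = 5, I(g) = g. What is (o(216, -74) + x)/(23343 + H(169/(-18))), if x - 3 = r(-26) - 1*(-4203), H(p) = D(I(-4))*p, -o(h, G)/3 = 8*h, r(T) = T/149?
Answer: -2623464/62480021 ≈ -0.041989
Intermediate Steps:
r(T) = T/149 (r(T) = T*(1/149) = T/149)
o(h, G) = -24*h
H(p) = 5*p
x = 626668/149 (x = 3 + ((1/149)*(-26) - 1*(-4203)) = 3 + (-26/149 + 4203) = 3 + 626221/149 = 626668/149 ≈ 4205.8)
(o(216, -74) + x)/(23343 + H(169/(-18))) = (-24*216 + 626668/149)/(23343 + 5*(169/(-18))) = (-5184 + 626668/149)/(23343 + 5*(169*(-1/18))) = -145748/(149*(23343 + 5*(-169/18))) = -145748/(149*(23343 - 845/18)) = -145748/(149*419329/18) = -145748/149*18/419329 = -2623464/62480021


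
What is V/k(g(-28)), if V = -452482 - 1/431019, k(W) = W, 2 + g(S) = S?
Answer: 195028339159/12930570 ≈ 15083.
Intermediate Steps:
g(S) = -2 + S
V = -195028339159/431019 (V = -452482 - 1*1/431019 = -452482 - 1/431019 = -195028339159/431019 ≈ -4.5248e+5)
V/k(g(-28)) = -195028339159/(431019*(-2 - 28)) = -195028339159/431019/(-30) = -195028339159/431019*(-1/30) = 195028339159/12930570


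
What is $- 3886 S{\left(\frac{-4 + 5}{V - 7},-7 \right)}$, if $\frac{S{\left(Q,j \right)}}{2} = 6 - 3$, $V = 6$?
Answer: $-23316$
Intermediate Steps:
$S{\left(Q,j \right)} = 6$ ($S{\left(Q,j \right)} = 2 \left(6 - 3\right) = 2 \cdot 3 = 6$)
$- 3886 S{\left(\frac{-4 + 5}{V - 7},-7 \right)} = \left(-3886\right) 6 = -23316$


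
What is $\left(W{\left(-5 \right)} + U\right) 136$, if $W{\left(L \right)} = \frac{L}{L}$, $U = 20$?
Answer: $2856$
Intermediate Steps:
$W{\left(L \right)} = 1$
$\left(W{\left(-5 \right)} + U\right) 136 = \left(1 + 20\right) 136 = 21 \cdot 136 = 2856$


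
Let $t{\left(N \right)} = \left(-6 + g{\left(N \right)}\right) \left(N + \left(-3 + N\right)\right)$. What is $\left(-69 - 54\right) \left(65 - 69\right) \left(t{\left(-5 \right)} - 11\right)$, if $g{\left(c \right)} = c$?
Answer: $64944$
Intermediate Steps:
$t{\left(N \right)} = \left(-6 + N\right) \left(-3 + 2 N\right)$ ($t{\left(N \right)} = \left(-6 + N\right) \left(N + \left(-3 + N\right)\right) = \left(-6 + N\right) \left(-3 + 2 N\right)$)
$\left(-69 - 54\right) \left(65 - 69\right) \left(t{\left(-5 \right)} - 11\right) = \left(-69 - 54\right) \left(65 - 69\right) \left(\left(18 - -75 + 2 \left(-5\right)^{2}\right) - 11\right) = \left(-123\right) \left(-4\right) \left(\left(18 + 75 + 2 \cdot 25\right) - 11\right) = 492 \left(\left(18 + 75 + 50\right) - 11\right) = 492 \left(143 - 11\right) = 492 \cdot 132 = 64944$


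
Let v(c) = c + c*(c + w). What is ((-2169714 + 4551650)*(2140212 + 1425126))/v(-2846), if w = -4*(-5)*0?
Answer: 4246203467184/4048435 ≈ 1.0489e+6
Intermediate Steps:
w = 0 (w = 20*0 = 0)
v(c) = c + c**2 (v(c) = c + c*(c + 0) = c + c*c = c + c**2)
((-2169714 + 4551650)*(2140212 + 1425126))/v(-2846) = ((-2169714 + 4551650)*(2140212 + 1425126))/((-2846*(1 - 2846))) = (2381936*3565338)/((-2846*(-2845))) = 8492406934368/8096870 = 8492406934368*(1/8096870) = 4246203467184/4048435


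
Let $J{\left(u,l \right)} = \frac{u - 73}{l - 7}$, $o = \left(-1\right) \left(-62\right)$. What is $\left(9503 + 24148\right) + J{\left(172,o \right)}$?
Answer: $\frac{168264}{5} \approx 33653.0$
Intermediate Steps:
$o = 62$
$J{\left(u,l \right)} = \frac{-73 + u}{-7 + l}$
$\left(9503 + 24148\right) + J{\left(172,o \right)} = \left(9503 + 24148\right) + \frac{-73 + 172}{-7 + 62} = 33651 + \frac{1}{55} \cdot 99 = 33651 + \frac{9}{5} = \frac{168264}{5}$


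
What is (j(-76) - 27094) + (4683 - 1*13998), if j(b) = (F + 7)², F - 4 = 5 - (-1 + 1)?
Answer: -36153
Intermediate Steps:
F = 9 (F = 4 + (5 - (-1 + 1)) = 4 + (5 - 1*0) = 4 + (5 + 0) = 4 + 5 = 9)
j(b) = 256 (j(b) = (9 + 7)² = 16² = 256)
(j(-76) - 27094) + (4683 - 1*13998) = (256 - 27094) + (4683 - 1*13998) = -26838 + (4683 - 13998) = -26838 - 9315 = -36153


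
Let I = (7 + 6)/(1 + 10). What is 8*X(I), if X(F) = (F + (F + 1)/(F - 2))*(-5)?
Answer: 1960/33 ≈ 59.394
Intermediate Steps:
I = 13/11 ≈ 1.1818
X(F) = -5*F - 5*(1 + F)/(-2 + F) (X(F) = (F + (1 + F)/(-2 + F))*(-5) = -5*F - 5*(1 + F)/(-2 + F))
8*X(I) = 8*(5*(-1 + 13/11 - (13/11)²)/(-2 + 13/11)) = 8*(5*(-1 + 13/11 - 1*169/121)/(-9/11)) = 8*(5*(-11/9)*(-1 + 13/11 - 169/121)) = 8*(5*(-11/9)*(-147/121)) = 8*(245/33) = 1960/33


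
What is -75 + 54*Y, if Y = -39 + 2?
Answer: -2073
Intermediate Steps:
Y = -37
-75 + 54*Y = -75 + 54*(-37) = -75 - 1998 = -2073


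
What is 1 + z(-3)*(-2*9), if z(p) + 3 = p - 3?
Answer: 163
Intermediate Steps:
z(p) = -6 + p (z(p) = -3 + (p - 3) = -3 + (-3 + p) = -6 + p)
1 + z(-3)*(-2*9) = 1 + (-6 - 3)*(-2*9) = 1 - 9*(-18) = 1 + 162 = 163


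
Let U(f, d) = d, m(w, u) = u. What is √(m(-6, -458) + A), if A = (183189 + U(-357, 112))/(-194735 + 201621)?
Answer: I*√20454773482/6886 ≈ 20.77*I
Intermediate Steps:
A = 183301/6886 (A = (183189 + 112)/(-194735 + 201621) = 183301/6886 ≈ 26.619)
√(m(-6, -458) + A) = √(-458 + 183301/6886) = √(-2970487/6886) = I*√20454773482/6886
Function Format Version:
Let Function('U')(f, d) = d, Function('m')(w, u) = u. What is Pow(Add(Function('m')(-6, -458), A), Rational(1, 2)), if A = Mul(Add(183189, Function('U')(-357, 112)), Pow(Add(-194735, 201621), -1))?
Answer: Mul(Rational(1, 6886), I, Pow(20454773482, Rational(1, 2))) ≈ Mul(20.770, I)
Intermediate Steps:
A = Rational(183301, 6886) (A = Mul(Add(183189, 112), Pow(Add(-194735, 201621), -1)) = Mul(183301, Pow(6886, -1)) = Mul(183301, Rational(1, 6886)) = Rational(183301, 6886) ≈ 26.619)
Pow(Add(Function('m')(-6, -458), A), Rational(1, 2)) = Pow(Add(-458, Rational(183301, 6886)), Rational(1, 2)) = Pow(Rational(-2970487, 6886), Rational(1, 2)) = Mul(Rational(1, 6886), I, Pow(20454773482, Rational(1, 2)))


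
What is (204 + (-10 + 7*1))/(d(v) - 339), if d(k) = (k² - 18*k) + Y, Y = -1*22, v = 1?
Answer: -67/126 ≈ -0.53175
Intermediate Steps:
Y = -22
d(k) = -22 + k² - 18*k (d(k) = (k² - 18*k) - 22 = -22 + k² - 18*k)
(204 + (-10 + 7*1))/(d(v) - 339) = (204 + (-10 + 7*1))/((-22 + 1² - 18*1) - 339) = (204 + (-10 + 7))/((-22 + 1 - 18) - 339) = (204 - 3)/(-39 - 339) = 201/(-378) = 201*(-1/378) = -67/126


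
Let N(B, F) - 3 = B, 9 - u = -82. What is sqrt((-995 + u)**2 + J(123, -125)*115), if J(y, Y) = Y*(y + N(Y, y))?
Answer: sqrt(802841) ≈ 896.01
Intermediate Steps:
u = 91 (u = 9 - 1*(-82) = 9 + 82 = 91)
N(B, F) = 3 + B
J(y, Y) = Y*(3 + Y + y) (J(y, Y) = Y*(y + (3 + Y)) = Y*(3 + Y + y))
sqrt((-995 + u)**2 + J(123, -125)*115) = sqrt((-995 + 91)**2 - 125*(3 - 125 + 123)*115) = sqrt((-904)**2 - 125*1*115) = sqrt(817216 - 125*115) = sqrt(817216 - 14375) = sqrt(802841)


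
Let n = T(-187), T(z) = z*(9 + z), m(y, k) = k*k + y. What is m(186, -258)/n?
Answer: 375/187 ≈ 2.0053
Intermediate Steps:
m(y, k) = y + k**2 (m(y, k) = k**2 + y = y + k**2)
n = 33286 (n = -187*(9 - 187) = -187*(-178) = 33286)
m(186, -258)/n = (186 + (-258)**2)/33286 = (186 + 66564)*(1/33286) = 66750*(1/33286) = 375/187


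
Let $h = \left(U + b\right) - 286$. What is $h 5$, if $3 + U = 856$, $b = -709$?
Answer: $-710$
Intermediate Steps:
$U = 853$ ($U = -3 + 856 = 853$)
$h = -142$ ($h = \left(853 - 709\right) - 286 = 144 - 286 = -142$)
$h 5 = \left(-142\right) 5 = -710$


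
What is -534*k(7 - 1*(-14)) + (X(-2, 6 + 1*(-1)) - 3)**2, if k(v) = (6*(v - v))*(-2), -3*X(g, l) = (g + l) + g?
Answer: 100/9 ≈ 11.111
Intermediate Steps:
X(g, l) = -2*g/3 - l/3 (X(g, l) = -((g + l) + g)/3 = -(l + 2*g)/3 = -2*g/3 - l/3)
k(v) = 0 (k(v) = (6*0)*(-2) = 0*(-2) = 0)
-534*k(7 - 1*(-14)) + (X(-2, 6 + 1*(-1)) - 3)**2 = -534*0 + ((-2/3*(-2) - (6 + 1*(-1))/3) - 3)**2 = 0 + ((4/3 - (6 - 1)/3) - 3)**2 = 0 + ((4/3 - 1/3*5) - 3)**2 = 0 + ((4/3 - 5/3) - 3)**2 = 0 + (-1/3 - 3)**2 = 0 + (-10/3)**2 = 0 + 100/9 = 100/9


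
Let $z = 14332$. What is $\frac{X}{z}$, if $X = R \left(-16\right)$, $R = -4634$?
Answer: $\frac{18536}{3583} \approx 5.1733$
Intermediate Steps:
$X = 74144$ ($X = \left(-4634\right) \left(-16\right) = 74144$)
$\frac{X}{z} = \frac{74144}{14332} = 74144 \cdot \frac{1}{14332} = \frac{18536}{3583}$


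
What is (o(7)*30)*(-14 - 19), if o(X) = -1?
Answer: 990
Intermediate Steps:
(o(7)*30)*(-14 - 19) = (-1*30)*(-14 - 19) = -30*(-33) = 990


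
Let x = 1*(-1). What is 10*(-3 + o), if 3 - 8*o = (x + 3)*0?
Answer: -105/4 ≈ -26.250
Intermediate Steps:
x = -1
o = 3/8 (o = 3/8 - (-1 + 3)*0/8 = 3/8 - 0/4 = 3/8 - 1/8*0 = 3/8 + 0 = 3/8 ≈ 0.37500)
10*(-3 + o) = 10*(-3 + 3/8) = 10*(-21/8) = -105/4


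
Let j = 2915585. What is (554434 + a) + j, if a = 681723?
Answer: 4151742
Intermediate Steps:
(554434 + a) + j = (554434 + 681723) + 2915585 = 1236157 + 2915585 = 4151742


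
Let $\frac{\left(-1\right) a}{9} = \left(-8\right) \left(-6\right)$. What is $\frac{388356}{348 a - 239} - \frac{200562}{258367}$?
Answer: $- \frac{130537997802}{38903611025} \approx -3.3554$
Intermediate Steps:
$a = -432$ ($a = - 9 \left(\left(-8\right) \left(-6\right)\right) = \left(-9\right) 48 = -432$)
$\frac{388356}{348 a - 239} - \frac{200562}{258367} = \frac{388356}{348 \left(-432\right) - 239} - \frac{200562}{258367} = \frac{388356}{-150336 - 239} - \frac{200562}{258367} = \frac{388356}{-150575} - \frac{200562}{258367} = 388356 \left(- \frac{1}{150575}\right) - \frac{200562}{258367} = - \frac{388356}{150575} - \frac{200562}{258367} = - \frac{130537997802}{38903611025}$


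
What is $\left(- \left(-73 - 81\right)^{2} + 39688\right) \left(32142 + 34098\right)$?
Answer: $1057985280$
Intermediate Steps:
$\left(- \left(-73 - 81\right)^{2} + 39688\right) \left(32142 + 34098\right) = \left(- \left(-154\right)^{2} + 39688\right) 66240 = \left(\left(-1\right) 23716 + 39688\right) 66240 = \left(-23716 + 39688\right) 66240 = 15972 \cdot 66240 = 1057985280$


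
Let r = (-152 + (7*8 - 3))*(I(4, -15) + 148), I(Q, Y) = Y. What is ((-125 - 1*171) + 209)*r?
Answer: 1145529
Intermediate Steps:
r = -13167 (r = (-152 + (7*8 - 3))*(-15 + 148) = (-152 + (56 - 3))*133 = (-152 + 53)*133 = -99*133 = -13167)
((-125 - 1*171) + 209)*r = ((-125 - 1*171) + 209)*(-13167) = ((-125 - 171) + 209)*(-13167) = (-296 + 209)*(-13167) = -87*(-13167) = 1145529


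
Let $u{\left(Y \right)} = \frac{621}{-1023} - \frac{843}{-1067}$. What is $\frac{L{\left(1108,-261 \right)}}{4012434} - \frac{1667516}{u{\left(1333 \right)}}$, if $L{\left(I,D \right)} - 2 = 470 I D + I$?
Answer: $- \frac{2049188377602011}{224919217} \approx -9.1108 \cdot 10^{6}$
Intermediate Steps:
$u{\left(Y \right)} = \frac{6054}{33077}$ ($u{\left(Y \right)} = 621 \left(- \frac{1}{1023}\right) - - \frac{843}{1067} = - \frac{207}{341} + \frac{843}{1067} = \frac{6054}{33077}$)
$L{\left(I,D \right)} = 2 + I + 470 D I$ ($L{\left(I,D \right)} = 2 + \left(470 I D + I\right) = 2 + \left(470 D I + I\right) = 2 + \left(I + 470 D I\right) = 2 + I + 470 D I$)
$\frac{L{\left(1108,-261 \right)}}{4012434} - \frac{1667516}{u{\left(1333 \right)}} = \frac{2 + 1108 + 470 \left(-261\right) 1108}{4012434} - \frac{1667516}{\frac{6054}{33077}} = \left(2 + 1108 - 135918360\right) \frac{1}{4012434} - \frac{27578213366}{3027} = \left(-135917250\right) \frac{1}{4012434} - \frac{27578213366}{3027} = - \frac{22652875}{668739} - \frac{27578213366}{3027} = - \frac{2049188377602011}{224919217}$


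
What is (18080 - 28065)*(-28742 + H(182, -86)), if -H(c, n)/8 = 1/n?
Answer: 12340481470/43 ≈ 2.8699e+8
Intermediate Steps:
H(c, n) = -8/n
(18080 - 28065)*(-28742 + H(182, -86)) = (18080 - 28065)*(-28742 - 8/(-86)) = -9985*(-28742 - 8*(-1/86)) = -9985*(-28742 + 4/43) = -9985*(-1235902/43) = 12340481470/43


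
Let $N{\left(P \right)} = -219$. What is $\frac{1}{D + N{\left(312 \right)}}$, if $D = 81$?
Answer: $- \frac{1}{138} \approx -0.0072464$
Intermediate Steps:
$\frac{1}{D + N{\left(312 \right)}} = \frac{1}{81 - 219} = \frac{1}{-138} = - \frac{1}{138}$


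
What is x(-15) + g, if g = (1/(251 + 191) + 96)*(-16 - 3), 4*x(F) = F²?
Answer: -1562729/884 ≈ -1767.8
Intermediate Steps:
x(F) = F²/4
g = -806227/442 (g = (1/442 + 96)*(-19) = (42433/442)*(-19) = -806227/442 ≈ -1824.0)
x(-15) + g = (¼)*(-15)² - 806227/442 = (¼)*225 - 806227/442 = 225/4 - 806227/442 = -1562729/884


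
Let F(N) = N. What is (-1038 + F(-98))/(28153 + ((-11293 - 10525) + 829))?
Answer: -284/1791 ≈ -0.15857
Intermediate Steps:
(-1038 + F(-98))/(28153 + ((-11293 - 10525) + 829)) = (-1038 - 98)/(28153 + ((-11293 - 10525) + 829)) = -1136/(28153 + (-21818 + 829)) = -1136/(28153 - 20989) = -1136/7164 = -1136*1/7164 = -284/1791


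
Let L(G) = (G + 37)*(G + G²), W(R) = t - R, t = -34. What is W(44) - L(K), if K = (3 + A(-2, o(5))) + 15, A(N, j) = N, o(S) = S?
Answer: -14494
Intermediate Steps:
W(R) = -34 - R
K = 16 (K = (3 - 2) + 15 = 1 + 15 = 16)
L(G) = (37 + G)*(G + G²)
W(44) - L(K) = (-34 - 1*44) - 16*(37 + 16² + 38*16) = (-34 - 44) - 16*(37 + 256 + 608) = -78 - 16*901 = -78 - 1*14416 = -78 - 14416 = -14494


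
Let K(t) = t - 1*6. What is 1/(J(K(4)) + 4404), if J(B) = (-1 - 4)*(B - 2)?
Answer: 1/4424 ≈ 0.00022604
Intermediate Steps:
K(t) = -6 + t (K(t) = t - 6 = -6 + t)
J(B) = 10 - 5*B (J(B) = -5*(-2 + B) = 10 - 5*B)
1/(J(K(4)) + 4404) = 1/((10 - 5*(-6 + 4)) + 4404) = 1/((10 - 5*(-2)) + 4404) = 1/((10 + 10) + 4404) = 1/(20 + 4404) = 1/4424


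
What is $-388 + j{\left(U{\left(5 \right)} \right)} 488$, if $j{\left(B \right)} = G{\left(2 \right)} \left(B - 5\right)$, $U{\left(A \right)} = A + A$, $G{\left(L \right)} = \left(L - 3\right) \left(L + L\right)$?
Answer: $-10148$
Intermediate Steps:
$G{\left(L \right)} = 2 L \left(-3 + L\right)$ ($G{\left(L \right)} = \left(-3 + L\right) 2 L = 2 L \left(-3 + L\right)$)
$U{\left(A \right)} = 2 A$
$j{\left(B \right)} = 20 - 4 B$ ($j{\left(B \right)} = 2 \cdot 2 \left(-3 + 2\right) \left(B - 5\right) = 2 \cdot 2 \left(-1\right) \left(-5 + B\right) = - 4 \left(-5 + B\right) = 20 - 4 B$)
$-388 + j{\left(U{\left(5 \right)} \right)} 488 = -388 + \left(20 - 4 \cdot 2 \cdot 5\right) 488 = -388 + \left(20 - 40\right) 488 = -388 - 9760 = -10148$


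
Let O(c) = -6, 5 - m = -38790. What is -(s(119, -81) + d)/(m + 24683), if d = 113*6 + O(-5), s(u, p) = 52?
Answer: -362/31739 ≈ -0.011406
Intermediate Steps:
m = 38795 (m = 5 - 1*(-38790) = 5 + 38790 = 38795)
d = 672 (d = 113*6 - 6 = 678 - 6 = 672)
-(s(119, -81) + d)/(m + 24683) = -(52 + 672)/(38795 + 24683) = -724/63478 = -1*362/31739 = -362/31739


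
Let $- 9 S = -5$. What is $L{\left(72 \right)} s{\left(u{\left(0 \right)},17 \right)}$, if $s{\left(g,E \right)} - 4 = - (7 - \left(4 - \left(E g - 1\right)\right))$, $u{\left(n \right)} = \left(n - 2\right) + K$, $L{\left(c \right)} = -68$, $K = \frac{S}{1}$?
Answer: $- \frac{16252}{9} \approx -1805.8$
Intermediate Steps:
$S = \frac{5}{9}$ ($S = \left(- \frac{1}{9}\right) \left(-5\right) = \frac{5}{9} \approx 0.55556$)
$K = \frac{5}{9}$ ($K = \frac{5}{9 \cdot 1} = \frac{5}{9} \cdot 1 = \frac{5}{9} \approx 0.55556$)
$u{\left(n \right)} = - \frac{13}{9} + n$ ($u{\left(n \right)} = \left(n - 2\right) + \frac{5}{9} = \left(-2 + n\right) + \frac{5}{9} = - \frac{13}{9} + n$)
$s{\left(g,E \right)} = 2 - E g$ ($s{\left(g,E \right)} = 4 - \left(7 - \left(4 - \left(E g - 1\right)\right)\right) = 4 - \left(7 - \left(4 - \left(-1 + E g\right)\right)\right) = 4 - \left(7 - \left(5 - E g\right)\right) = 4 - \left(7 + \left(-5 + E g\right)\right) = 4 - \left(2 + E g\right) = 2 - E g$)
$L{\left(72 \right)} s{\left(u{\left(0 \right)},17 \right)} = - 68 \left(2 - 17 \left(- \frac{13}{9} + 0\right)\right) = - 68 \left(2 - 17 \left(- \frac{13}{9}\right)\right) = - 68 \left(2 + \frac{221}{9}\right) = \left(-68\right) \frac{239}{9} = - \frac{16252}{9}$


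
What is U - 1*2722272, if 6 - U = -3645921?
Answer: 923655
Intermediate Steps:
U = 3645927 (U = 6 - 1*(-3645921) = 6 + 3645921 = 3645927)
U - 1*2722272 = 3645927 - 1*2722272 = 3645927 - 2722272 = 923655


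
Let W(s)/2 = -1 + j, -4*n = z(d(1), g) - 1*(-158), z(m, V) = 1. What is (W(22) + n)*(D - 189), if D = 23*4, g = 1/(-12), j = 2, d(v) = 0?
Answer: 14647/4 ≈ 3661.8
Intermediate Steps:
g = -1/12 ≈ -0.083333
n = -159/4 (n = -(1 - 1*(-158))/4 = -(1 + 158)/4 = -1/4*159 = -159/4 ≈ -39.750)
W(s) = 2 (W(s) = 2*(-1 + 2) = 2*1 = 2)
D = 92
(W(22) + n)*(D - 189) = (2 - 159/4)*(92 - 189) = -151/4*(-97) = 14647/4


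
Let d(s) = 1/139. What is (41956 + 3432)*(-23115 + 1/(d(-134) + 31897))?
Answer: -1162892818846787/1108421 ≈ -1.0491e+9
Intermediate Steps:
d(s) = 1/139
(41956 + 3432)*(-23115 + 1/(d(-134) + 31897)) = (41956 + 3432)*(-23115 + 1/(1/139 + 31897)) = 45388*(-23115 + 1/(4433684/139)) = 45388*(-23115 + 139/4433684) = 45388*(-102484605521/4433684) = -1162892818846787/1108421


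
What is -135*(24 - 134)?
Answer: 14850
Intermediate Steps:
-135*(24 - 134) = -135*(-110) = 14850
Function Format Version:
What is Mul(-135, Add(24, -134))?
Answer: 14850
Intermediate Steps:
Mul(-135, Add(24, -134)) = Mul(-135, -110) = 14850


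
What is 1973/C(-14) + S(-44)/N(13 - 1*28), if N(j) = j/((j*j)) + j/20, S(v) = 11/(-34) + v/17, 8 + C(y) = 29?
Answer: 243697/2499 ≈ 97.518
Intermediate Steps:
C(y) = 21 (C(y) = -8 + 29 = 21)
S(v) = -11/34 + v/17 (S(v) = 11*(-1/34) + v*(1/17) = -11/34 + v/17)
N(j) = 1/j + j/20 (N(j) = j/(j²) + j*(1/20) = j/j² + j/20 = 1/j + j/20)
1973/C(-14) + S(-44)/N(13 - 1*28) = 1973/21 + (-11/34 + (1/17)*(-44))/(1/(13 - 1*28) + (13 - 1*28)/20) = 1973*(1/21) + (-11/34 - 44/17)/(1/(13 - 28) + (13 - 28)/20) = 1973/21 - 99/(34*(1/(-15) + (1/20)*(-15))) = 1973/21 - 99/(34*(-1/15 - ¾)) = 1973/21 - 99/(34*(-49/60)) = 1973/21 - 99/34*(-60/49) = 1973/21 + 2970/833 = 243697/2499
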